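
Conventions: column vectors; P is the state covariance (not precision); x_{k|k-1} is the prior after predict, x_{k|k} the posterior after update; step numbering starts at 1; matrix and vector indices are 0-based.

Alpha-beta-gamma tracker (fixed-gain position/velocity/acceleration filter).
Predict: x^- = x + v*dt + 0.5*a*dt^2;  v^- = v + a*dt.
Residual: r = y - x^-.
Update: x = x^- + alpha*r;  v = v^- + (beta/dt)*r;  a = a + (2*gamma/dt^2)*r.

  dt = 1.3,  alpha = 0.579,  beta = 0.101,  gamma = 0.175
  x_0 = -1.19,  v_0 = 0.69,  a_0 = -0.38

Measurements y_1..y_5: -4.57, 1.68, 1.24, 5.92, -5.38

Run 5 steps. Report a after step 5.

step 1: x_pred=-0.6141  r=-3.9559  x^+=-2.9046  v^+=-0.1113  a^+=-1.1993
step 2: x_pred=-4.0627  r=5.7427  x^+=-0.7377  v^+=-1.2242  a^+=-0.0100
step 3: x_pred=-2.3376  r=3.5776  x^+=-0.2662  v^+=-0.9592  a^+=0.7310
step 4: x_pred=-0.8955  r=6.8155  x^+=3.0507  v^+=0.5205  a^+=2.1425
step 5: x_pred=5.5378  r=-10.9178  x^+=-0.7836  v^+=2.4575  a^+=-0.1186

a_post = -0.1186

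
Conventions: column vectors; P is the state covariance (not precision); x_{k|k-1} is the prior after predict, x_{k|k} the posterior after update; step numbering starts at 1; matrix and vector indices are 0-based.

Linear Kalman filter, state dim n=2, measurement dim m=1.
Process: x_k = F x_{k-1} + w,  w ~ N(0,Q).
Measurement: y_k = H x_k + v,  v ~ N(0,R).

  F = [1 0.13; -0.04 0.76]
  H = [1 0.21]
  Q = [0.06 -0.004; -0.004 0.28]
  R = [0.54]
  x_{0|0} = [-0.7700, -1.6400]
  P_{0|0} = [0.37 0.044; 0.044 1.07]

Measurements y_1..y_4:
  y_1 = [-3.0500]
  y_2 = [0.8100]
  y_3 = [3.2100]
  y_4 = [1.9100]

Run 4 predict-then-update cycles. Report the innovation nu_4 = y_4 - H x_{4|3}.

step 1: x^-=[-0.9832, -1.2156]  P^-=[0.4595 0.1201; 0.1201 0.8959]  S=[1.0895]  K=[0.4449; 0.2830]  nu=[-1.8115]  x^+=[-1.7892, -1.7282]  P^+=[0.2438 -0.0170; -0.0170 0.8087]
step 2: x^-=[-2.0139, -1.2418]  P^-=[0.3131 0.0533; 0.0533 0.7485]  S=[0.9085]  K=[0.3569; 0.2317]  nu=[3.0847]  x^+=[-0.9128, -0.5272]  P^+=[0.1973 -0.0218; -0.0218 0.6998]
step 3: x^-=[-0.9814, -0.3641]  P^-=[0.2635 0.0408; 0.0408 0.6858]  S=[0.8508]  K=[0.3197; 0.2172]  nu=[4.2678]  x^+=[0.3832, 0.5627]  P^+=[0.1765 -0.0183; -0.0183 0.6457]
step 4: x^-=[0.4563, 0.4124]  P^-=[0.2427 0.0389; 0.0389 0.6544]  S=[0.8278]  K=[0.3030; 0.2130]  nu=[1.3671]  x^+=[0.8705, 0.7035]  P^+=[0.1667 -0.0145; -0.0145 0.6168]

innov = [1.3671]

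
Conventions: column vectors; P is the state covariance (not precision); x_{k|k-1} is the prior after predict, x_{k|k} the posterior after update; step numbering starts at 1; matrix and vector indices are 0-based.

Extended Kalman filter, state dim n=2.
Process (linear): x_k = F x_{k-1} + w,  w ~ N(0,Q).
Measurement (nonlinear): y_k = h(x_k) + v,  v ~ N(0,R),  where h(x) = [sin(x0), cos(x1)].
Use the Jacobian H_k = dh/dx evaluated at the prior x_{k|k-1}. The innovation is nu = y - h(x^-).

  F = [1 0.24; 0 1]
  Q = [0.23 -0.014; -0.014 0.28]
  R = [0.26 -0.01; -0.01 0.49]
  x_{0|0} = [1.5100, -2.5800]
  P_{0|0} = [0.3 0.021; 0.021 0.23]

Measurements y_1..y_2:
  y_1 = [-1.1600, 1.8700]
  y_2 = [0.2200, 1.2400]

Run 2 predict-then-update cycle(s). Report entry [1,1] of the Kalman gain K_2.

K[1,1] = 0.5744

step 1: x^-=[0.8908, -2.5800]  P^-=[0.5533 0.0622; 0.0622 0.5100]  H_jac=[0.6288 0.0000; 0.0000 0.5325]  S=[0.4788 0.0108; 0.0108 0.6346]  K=[0.7258 0.0398; 0.0720 0.4267]  nu=[-1.9376, 2.7164]  x^+=[-0.4074, -1.5604]  P^+=[0.2995 0.0230; 0.0230 0.3913]
step 2: x^-=[-0.7819, -1.5604]  P^-=[0.5631 0.1029; 0.1029 0.6713]  H_jac=[0.7096 0.0000; 0.0000 0.9999]  S=[0.5435 0.0630; 0.0630 1.1612]  K=[0.7294 0.0490; 0.0678 0.5744]  nu=[0.9246, 1.2296]  x^+=[-0.0471, -0.7915]  P^+=[0.2666 0.0167; 0.0167 0.2808]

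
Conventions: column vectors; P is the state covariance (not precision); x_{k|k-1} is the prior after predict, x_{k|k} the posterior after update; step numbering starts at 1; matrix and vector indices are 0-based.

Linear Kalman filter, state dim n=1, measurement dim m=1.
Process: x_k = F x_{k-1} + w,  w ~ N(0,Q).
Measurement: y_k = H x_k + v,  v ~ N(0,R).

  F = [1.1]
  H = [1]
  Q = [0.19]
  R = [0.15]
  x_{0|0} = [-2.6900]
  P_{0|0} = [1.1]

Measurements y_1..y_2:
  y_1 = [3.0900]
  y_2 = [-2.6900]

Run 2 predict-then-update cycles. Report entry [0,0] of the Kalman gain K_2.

K[0,0] = 0.7031

step 1: x^-=[-2.9590]  P^-=[1.5210]  S=[1.6710]  K=[0.9102]  nu=[6.0490]  x^+=[2.5470]  P^+=[0.1365]
step 2: x^-=[2.8017]  P^-=[0.3552]  S=[0.5052]  K=[0.7031]  nu=[-5.4917]  x^+=[-1.0595]  P^+=[0.1055]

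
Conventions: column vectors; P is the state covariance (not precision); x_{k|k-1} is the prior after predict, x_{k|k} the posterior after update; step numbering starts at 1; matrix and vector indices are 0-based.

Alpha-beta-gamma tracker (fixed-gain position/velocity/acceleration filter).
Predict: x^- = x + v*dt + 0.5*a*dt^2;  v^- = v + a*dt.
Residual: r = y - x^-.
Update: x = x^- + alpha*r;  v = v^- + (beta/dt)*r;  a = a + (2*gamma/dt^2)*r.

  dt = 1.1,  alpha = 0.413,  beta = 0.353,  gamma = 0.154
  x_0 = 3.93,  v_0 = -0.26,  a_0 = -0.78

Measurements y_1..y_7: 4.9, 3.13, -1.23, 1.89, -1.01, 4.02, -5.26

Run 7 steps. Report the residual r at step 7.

step 1: x_pred=3.1721  r=1.7279  x^+=3.8857  v^+=-0.5635  a^+=-0.3402
step 2: x_pred=3.0601  r=0.0699  x^+=3.0889  v^+=-0.9152  a^+=-0.3224
step 3: x_pred=1.8871  r=-3.1171  x^+=0.5998  v^+=-2.2702  a^+=-1.1158
step 4: x_pred=-2.5725  r=4.4625  x^+=-0.7295  v^+=-2.0655  a^+=0.0201
step 5: x_pred=-2.9894  r=1.9794  x^+=-2.1719  v^+=-1.4082  a^+=0.5239
step 6: x_pred=-3.4040  r=7.4240  x^+=-0.3379  v^+=1.5505  a^+=2.4137
step 7: x_pred=2.8280  r=-8.0880  x^+=-0.5124  v^+=1.6101  a^+=0.3549

resid = -8.0880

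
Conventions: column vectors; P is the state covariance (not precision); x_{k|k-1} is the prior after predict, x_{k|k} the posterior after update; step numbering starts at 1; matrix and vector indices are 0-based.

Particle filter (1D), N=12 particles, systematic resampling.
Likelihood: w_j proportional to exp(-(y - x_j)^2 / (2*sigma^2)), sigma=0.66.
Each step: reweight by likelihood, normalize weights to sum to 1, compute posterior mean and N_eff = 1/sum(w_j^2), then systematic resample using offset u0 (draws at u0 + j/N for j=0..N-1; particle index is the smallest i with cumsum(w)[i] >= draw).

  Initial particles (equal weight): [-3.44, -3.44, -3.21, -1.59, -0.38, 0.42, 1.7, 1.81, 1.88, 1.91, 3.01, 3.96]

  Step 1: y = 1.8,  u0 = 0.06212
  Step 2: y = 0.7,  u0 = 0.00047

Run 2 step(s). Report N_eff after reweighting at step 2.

step 1: w=[0.0000, 0.0000, 0.0000, 0.0000, 0.0010, 0.0263, 0.2312, 0.2339, 0.2322, 0.2307, 0.0436, 0.0011]  mean=1.8398  Neff=4.5890  idx=[6, 6, 6, 7, 7, 7, 8, 8, 9, 9, 9, 10]
step 2: w=[0.1199, 0.1199, 0.1199, 0.0918, 0.0918, 0.0918, 0.0764, 0.0764, 0.0704, 0.0704, 0.0704, 0.0008]  mean=1.8032  Neff=10.5300  idx=[0, 0, 1, 2, 2, 3, 4, 5, 6, 7, 8, 9]

N_eff = 10.5300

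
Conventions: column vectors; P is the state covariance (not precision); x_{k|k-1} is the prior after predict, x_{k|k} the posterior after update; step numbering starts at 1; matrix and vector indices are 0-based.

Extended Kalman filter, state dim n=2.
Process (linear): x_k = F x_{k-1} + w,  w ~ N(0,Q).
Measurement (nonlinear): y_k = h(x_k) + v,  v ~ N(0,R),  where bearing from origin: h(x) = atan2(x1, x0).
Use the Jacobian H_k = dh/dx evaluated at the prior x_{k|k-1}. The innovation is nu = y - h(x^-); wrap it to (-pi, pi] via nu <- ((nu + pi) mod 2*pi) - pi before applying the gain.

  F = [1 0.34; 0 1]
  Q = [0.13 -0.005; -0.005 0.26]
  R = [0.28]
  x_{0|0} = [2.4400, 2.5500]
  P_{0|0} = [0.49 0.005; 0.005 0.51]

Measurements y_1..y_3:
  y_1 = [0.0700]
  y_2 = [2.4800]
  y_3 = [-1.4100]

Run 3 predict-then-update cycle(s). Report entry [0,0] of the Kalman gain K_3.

step 1: x^-=[3.3070, 2.5500]  P^-=[0.6824 0.1734; 0.1734 0.7700]  H_jac=[-0.1462 0.1896]  S=[0.3127]  K=[-0.2140; 0.3859]  nu=[-0.5869]  x^+=[3.4326, 2.3235]  P^+=[0.6680 0.1992; 0.1992 0.7234]
step 2: x^-=[4.2226, 2.3235]  P^-=[1.0171 0.4402; 0.4402 0.9834]  H_jac=[-0.1000 0.1818]  S=[0.3067]  K=[-0.0708; 0.4394]  nu=[1.9770]  x^+=[4.0825, 3.1921]  P^+=[1.0156 0.4497; 0.4497 0.9242]
step 3: x^-=[5.1678, 3.1921]  P^-=[1.5583 0.7590; 0.7590 1.1842]  H_jac=[-0.0865 0.1401]  S=[0.2965]  K=[-0.0962; 0.3380]  nu=[-1.9633]  x^+=[5.3566, 2.5286]  P^+=[1.5555 0.7686; 0.7686 1.1504]

K[0,0] = -0.0962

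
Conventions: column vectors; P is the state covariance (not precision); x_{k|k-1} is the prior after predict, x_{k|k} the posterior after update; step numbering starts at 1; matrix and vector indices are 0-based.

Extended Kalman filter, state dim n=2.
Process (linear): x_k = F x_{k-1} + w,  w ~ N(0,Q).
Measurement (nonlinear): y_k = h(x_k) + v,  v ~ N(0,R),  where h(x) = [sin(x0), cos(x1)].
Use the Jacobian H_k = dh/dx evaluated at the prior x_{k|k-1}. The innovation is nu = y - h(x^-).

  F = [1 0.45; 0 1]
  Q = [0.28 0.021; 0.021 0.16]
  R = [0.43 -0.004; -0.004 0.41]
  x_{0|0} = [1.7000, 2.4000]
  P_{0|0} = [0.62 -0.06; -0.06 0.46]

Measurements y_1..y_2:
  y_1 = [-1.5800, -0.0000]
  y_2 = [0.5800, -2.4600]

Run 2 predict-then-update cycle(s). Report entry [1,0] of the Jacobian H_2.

H_jac[1,0] = 0.0000

step 1: x^-=[2.7800, 2.4000]  P^-=[0.9392 0.1680; 0.1680 0.6200]  H_jac=[-0.9353 0.0000; 0.0000 -0.6755]  S=[1.2516 0.1021; 0.1021 0.6929]  K=[-0.6968 -0.0611; -0.0772 -0.5930]  nu=[-1.9338, 0.7374]  x^+=[4.0825, 2.1119]  P^+=[0.3201 0.0329; 0.0329 0.3595]
step 2: x^-=[5.0329, 2.1119]  P^-=[0.7025 0.2157; 0.2157 0.5195]  H_jac=[0.3150 0.0000; 0.0000 -0.8571]  S=[0.4997 -0.0622; -0.0622 0.7917]  K=[0.4179 -0.2007; 0.0666 -0.5572]  nu=[1.5291, -1.9449]  x^+=[6.0622, 3.2975]  P^+=[0.5730 0.0979; 0.0979 0.2669]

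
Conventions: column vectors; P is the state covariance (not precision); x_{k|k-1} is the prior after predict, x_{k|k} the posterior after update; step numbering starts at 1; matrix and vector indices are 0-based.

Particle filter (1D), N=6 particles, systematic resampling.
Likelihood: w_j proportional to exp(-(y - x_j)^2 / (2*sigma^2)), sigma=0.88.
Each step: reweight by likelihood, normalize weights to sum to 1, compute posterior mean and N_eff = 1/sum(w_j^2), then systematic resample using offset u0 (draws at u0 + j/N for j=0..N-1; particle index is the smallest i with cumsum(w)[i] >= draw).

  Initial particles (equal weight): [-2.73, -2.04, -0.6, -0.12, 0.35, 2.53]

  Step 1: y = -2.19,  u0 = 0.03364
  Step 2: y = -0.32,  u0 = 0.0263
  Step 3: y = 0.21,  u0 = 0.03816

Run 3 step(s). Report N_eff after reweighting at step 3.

step 1: w=[0.3968, 0.4721, 0.0936, 0.0301, 0.0074, 0.0000]  mean=-2.1034  Neff=2.5642  idx=[0, 0, 0, 1, 1, 1]
step 2: w=[0.0457, 0.0457, 0.0457, 0.2876, 0.2876, 0.2876]  mean=-2.1346  Neff=3.9295  idx=[0, 3, 3, 4, 4, 5]
step 3: w=[0.0194, 0.1961, 0.1961, 0.1961, 0.1961, 0.1961]  mean=-2.0534  Neff=5.1899  idx=[1, 1, 2, 3, 4, 5]

N_eff = 5.1899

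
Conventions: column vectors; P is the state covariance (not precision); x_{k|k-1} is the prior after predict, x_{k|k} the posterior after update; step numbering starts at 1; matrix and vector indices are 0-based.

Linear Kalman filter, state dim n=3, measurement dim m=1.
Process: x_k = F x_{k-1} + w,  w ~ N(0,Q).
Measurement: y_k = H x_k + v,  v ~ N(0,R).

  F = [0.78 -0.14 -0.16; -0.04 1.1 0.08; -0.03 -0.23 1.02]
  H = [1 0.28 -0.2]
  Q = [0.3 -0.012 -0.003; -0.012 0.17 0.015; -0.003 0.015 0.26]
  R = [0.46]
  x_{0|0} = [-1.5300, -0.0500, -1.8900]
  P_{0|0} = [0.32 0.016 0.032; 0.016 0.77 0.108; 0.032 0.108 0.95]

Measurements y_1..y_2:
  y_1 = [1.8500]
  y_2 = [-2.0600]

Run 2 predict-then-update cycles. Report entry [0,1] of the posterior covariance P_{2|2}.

step 1: x^-=[-0.8840, -0.1450, -1.8704]  P^-=[0.5275 -0.1569 -0.1294; -0.1569 1.1257 0.0155; -0.1294 0.0155 1.2370]  S=[1.0873]  K=[0.4685; 0.1427; -0.3425]  nu=[2.4005]  x^+=[0.2406, 0.1976, -2.6926]  P^+=[0.2888 -0.2296 0.0451; -0.2296 1.1035 0.0687; 0.0451 0.0687 1.1094]
step 2: x^-=[0.5908, -0.0077, -2.7991]  P^-=[0.5677 -0.4132 -0.0862; -0.4132 1.5449 -0.0940; -0.0862 -0.0940 1.4347]  S=[1.0198]  K=[0.4601; 0.0374; -0.3917]  nu=[-3.2085]  x^+=[-0.8855, -0.1278, -1.5423]  P^+=[0.3518 -0.4308 0.0976; -0.4308 1.5434 -0.0791; 0.0976 -0.0791 1.2782]

P_post[0,1] = -0.4308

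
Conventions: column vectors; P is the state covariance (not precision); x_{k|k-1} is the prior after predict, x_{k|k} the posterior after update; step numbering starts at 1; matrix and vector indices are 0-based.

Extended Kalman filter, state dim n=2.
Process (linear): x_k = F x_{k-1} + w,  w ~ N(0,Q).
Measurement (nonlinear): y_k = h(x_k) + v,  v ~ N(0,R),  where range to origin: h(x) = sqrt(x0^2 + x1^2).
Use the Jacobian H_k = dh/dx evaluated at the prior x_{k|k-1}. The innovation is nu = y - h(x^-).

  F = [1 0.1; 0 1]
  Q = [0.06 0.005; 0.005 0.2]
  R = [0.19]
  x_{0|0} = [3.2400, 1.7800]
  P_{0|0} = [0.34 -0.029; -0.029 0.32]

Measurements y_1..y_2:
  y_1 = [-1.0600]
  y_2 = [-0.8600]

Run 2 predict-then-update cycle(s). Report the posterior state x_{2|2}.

step 1: x^-=[3.4180, 1.7800]  P^-=[0.3974 0.0080; 0.0080 0.5200]  H_jac=[0.8869 0.4619]  S=[0.6201]  K=[0.5744; 0.3988]  nu=[-4.9137]  x^+=[0.5958, -0.1794]  P^+=[0.1928 -0.1340; -0.1340 0.4214]
step 2: x^-=[0.5778, -0.1794]  P^-=[0.2302 -0.0869; -0.0869 0.6214]  H_jac=[0.9550 -0.2965]  S=[0.5039]  K=[0.4875; -0.5304]  nu=[-1.4651]  x^+=[-0.1364, 0.5977]  P^+=[0.1105 0.0434; 0.0434 0.4796]

x_post = [-0.1364, 0.5977]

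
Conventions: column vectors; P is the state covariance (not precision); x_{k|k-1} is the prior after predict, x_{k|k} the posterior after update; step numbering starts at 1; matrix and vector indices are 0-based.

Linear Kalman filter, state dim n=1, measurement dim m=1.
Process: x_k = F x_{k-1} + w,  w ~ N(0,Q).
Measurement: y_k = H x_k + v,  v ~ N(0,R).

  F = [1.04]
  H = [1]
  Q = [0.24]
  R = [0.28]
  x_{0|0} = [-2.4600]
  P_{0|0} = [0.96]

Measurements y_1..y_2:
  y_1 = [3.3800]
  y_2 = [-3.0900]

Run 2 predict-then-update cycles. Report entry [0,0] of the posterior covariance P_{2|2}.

P_post[0,0] = 0.1780

step 1: x^-=[-2.5584]  P^-=[1.2783]  S=[1.5583]  K=[0.8203]  nu=[5.9384]  x^+=[2.3130]  P^+=[0.2297]
step 2: x^-=[2.4055]  P^-=[0.4884]  S=[0.7684]  K=[0.6356]  nu=[-5.4955]  x^+=[-1.0876]  P^+=[0.1780]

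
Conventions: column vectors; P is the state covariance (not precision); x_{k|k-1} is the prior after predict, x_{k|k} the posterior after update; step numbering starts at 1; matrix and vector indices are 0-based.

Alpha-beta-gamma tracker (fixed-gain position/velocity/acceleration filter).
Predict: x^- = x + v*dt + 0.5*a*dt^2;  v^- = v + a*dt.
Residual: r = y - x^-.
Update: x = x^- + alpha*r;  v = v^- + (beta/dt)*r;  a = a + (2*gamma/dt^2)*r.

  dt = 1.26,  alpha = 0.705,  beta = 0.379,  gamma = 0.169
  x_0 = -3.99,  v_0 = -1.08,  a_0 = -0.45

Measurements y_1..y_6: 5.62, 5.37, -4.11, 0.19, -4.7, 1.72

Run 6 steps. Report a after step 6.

a_post = 0.2940

step 1: x_pred=-5.7080  r=11.3280  x^+=2.2782  v^+=1.7604  a^+=1.9617
step 2: x_pred=6.0536  r=-0.6836  x^+=5.5716  v^+=4.0266  a^+=1.8162
step 3: x_pred=12.0868  r=-16.1968  x^+=0.6681  v^+=1.4431  a^+=-1.6321
step 4: x_pred=1.1908  r=-1.0008  x^+=0.4852  v^+=-0.9144  a^+=-1.8452
step 5: x_pred=-2.1316  r=-2.5684  x^+=-3.9423  v^+=-4.0119  a^+=-2.3920
step 6: x_pred=-10.8960  r=12.6160  x^+=-2.0017  v^+=-3.2309  a^+=0.2940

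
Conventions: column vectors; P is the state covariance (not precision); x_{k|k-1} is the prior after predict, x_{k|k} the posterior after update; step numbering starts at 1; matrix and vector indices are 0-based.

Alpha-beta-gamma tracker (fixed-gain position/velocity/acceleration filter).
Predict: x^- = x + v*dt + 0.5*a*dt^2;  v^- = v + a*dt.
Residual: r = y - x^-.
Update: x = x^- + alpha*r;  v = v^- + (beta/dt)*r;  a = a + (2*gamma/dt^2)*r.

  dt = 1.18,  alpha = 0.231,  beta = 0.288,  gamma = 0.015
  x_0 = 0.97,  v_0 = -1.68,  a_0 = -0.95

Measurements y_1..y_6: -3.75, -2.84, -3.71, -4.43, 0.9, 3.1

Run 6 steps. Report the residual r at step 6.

resid = 12.1146

step 1: x_pred=-1.6738  r=-2.0762  x^+=-2.1534  v^+=-3.3077  a^+=-0.9947
step 2: x_pred=-6.7491  r=3.9091  x^+=-5.8461  v^+=-3.5274  a^+=-0.9105
step 3: x_pred=-10.6423  r=6.9323  x^+=-9.0410  v^+=-2.9099  a^+=-0.7611
step 4: x_pred=-13.0046  r=8.5746  x^+=-11.0238  v^+=-1.7153  a^+=-0.5764
step 5: x_pred=-13.4491  r=14.3491  x^+=-10.1345  v^+=1.1067  a^+=-0.2672
step 6: x_pred=-9.0146  r=12.1146  x^+=-6.2161  v^+=3.7482  a^+=-0.0062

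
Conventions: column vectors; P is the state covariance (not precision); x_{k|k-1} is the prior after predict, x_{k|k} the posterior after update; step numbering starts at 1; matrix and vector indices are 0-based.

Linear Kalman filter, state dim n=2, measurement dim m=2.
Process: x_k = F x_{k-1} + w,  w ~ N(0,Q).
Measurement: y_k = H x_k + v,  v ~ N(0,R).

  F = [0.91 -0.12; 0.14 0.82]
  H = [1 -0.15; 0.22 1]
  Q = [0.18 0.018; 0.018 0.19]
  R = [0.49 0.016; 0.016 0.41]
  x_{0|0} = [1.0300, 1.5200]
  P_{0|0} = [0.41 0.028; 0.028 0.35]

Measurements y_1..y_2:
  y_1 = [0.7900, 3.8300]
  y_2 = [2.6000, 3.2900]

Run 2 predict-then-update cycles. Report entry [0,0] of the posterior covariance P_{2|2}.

step 1: x^-=[0.7549, 1.3906]  P^-=[0.5184 0.0562; 0.0562 0.4398]  S=[1.0015 0.1184; 0.1184 0.8996]  K=[0.4946 0.1242; -0.0703 0.5119]  nu=[0.2437, 2.2733]  x^+=[1.1577, 2.5371]  P^+=[0.2451 0.0049; 0.0049 0.2077]
step 2: x^-=[0.7490, 2.2425]  P^-=[0.3849 0.0324; 0.0324 0.3356]  S=[0.8727 0.0816; 0.0816 0.7784]  K=[0.4255 0.1057; -0.0624 0.4468]  nu=[2.1874, 0.8827]  x^+=[1.7732, 2.5004]  P^+=[0.2108 0.0038; 0.0038 0.1813]

P_post[0,0] = 0.2108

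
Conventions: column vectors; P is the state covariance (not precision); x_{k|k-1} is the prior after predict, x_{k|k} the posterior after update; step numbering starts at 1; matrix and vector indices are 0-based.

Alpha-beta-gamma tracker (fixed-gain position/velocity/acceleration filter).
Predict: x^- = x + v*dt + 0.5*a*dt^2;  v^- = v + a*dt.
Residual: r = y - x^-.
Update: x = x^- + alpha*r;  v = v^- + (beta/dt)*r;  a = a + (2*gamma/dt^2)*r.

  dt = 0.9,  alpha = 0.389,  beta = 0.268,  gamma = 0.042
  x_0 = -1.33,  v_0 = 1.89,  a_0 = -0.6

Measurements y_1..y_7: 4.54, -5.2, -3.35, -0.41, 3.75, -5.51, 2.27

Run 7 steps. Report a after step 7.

step 1: x_pred=0.1280  r=4.4120  x^+=1.8443  v^+=2.6638  a^+=-0.1425
step 2: x_pred=4.1840  r=-9.3840  x^+=0.5336  v^+=-0.2588  a^+=-1.1156
step 3: x_pred=-0.1511  r=-3.1989  x^+=-1.3955  v^+=-2.2154  a^+=-1.4474
step 4: x_pred=-3.9755  r=3.5655  x^+=-2.5885  v^+=-2.4563  a^+=-1.0776
step 5: x_pred=-5.2356  r=8.9856  x^+=-1.7402  v^+=-0.7504  a^+=-0.1458
step 6: x_pred=-2.4746  r=-3.0354  x^+=-3.6554  v^+=-1.7855  a^+=-0.4605
step 7: x_pred=-5.4488  r=7.7188  x^+=-2.4462  v^+=0.0985  a^+=0.3399

a_post = 0.3399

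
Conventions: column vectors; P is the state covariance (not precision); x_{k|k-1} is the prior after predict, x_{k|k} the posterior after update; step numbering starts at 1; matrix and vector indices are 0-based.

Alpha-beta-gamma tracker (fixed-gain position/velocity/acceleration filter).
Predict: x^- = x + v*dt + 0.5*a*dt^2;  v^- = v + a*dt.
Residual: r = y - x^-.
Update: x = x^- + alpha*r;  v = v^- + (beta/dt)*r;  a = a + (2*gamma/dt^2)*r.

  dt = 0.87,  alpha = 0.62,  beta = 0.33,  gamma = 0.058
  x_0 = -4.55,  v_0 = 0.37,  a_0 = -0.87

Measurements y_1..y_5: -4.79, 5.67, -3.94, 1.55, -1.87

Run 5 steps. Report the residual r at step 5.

step 1: x_pred=-4.5574  r=-0.2326  x^+=-4.7016  v^+=-0.4751  a^+=-0.9057
step 2: x_pred=-5.4577  r=11.1277  x^+=1.4415  v^+=2.9578  a^+=0.7997
step 3: x_pred=4.3174  r=-8.2574  x^+=-0.8022  v^+=0.5214  a^+=-0.4658
step 4: x_pred=-0.5248  r=2.0748  x^+=0.7616  v^+=0.9032  a^+=-0.1478
step 5: x_pred=1.4915  r=-3.3615  x^+=-0.5926  v^+=-0.5004  a^+=-0.6630

resid = -3.3615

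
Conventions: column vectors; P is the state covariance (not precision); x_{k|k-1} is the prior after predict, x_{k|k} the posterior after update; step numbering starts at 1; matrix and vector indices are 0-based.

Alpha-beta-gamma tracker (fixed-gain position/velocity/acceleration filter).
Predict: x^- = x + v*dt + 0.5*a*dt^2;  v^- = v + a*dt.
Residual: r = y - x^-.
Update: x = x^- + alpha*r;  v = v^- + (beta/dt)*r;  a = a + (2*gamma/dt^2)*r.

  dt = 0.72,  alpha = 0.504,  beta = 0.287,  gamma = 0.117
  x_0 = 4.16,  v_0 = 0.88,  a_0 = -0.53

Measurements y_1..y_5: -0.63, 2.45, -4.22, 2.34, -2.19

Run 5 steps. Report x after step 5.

step 1: x_pred=4.6562  r=-5.2862  x^+=1.9920  v^+=-1.6087  a^+=-2.9161
step 2: x_pred=0.0778  r=2.3722  x^+=1.2734  v^+=-2.7628  a^+=-1.8454
step 3: x_pred=-1.1941  r=-3.0259  x^+=-2.7192  v^+=-5.2976  a^+=-3.2112
step 4: x_pred=-7.3658  r=9.7058  x^+=-2.4741  v^+=-3.7408  a^+=1.1699
step 5: x_pred=-4.8642  r=2.6742  x^+=-3.5164  v^+=-1.8325  a^+=2.3770

x_post = -3.5164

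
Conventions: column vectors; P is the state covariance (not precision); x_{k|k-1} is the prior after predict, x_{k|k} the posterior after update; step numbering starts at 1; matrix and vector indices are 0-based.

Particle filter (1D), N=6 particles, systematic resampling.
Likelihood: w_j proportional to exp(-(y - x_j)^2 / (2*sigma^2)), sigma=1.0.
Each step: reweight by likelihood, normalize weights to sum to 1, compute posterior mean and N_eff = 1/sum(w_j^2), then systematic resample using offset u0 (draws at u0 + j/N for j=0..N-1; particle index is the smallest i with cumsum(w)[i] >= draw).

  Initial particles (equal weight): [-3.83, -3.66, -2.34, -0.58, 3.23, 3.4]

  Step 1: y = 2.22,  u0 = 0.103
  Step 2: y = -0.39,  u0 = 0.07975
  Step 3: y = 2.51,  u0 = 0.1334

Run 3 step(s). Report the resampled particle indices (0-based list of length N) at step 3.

step 1: w=[0.0000, 0.0000, 0.0000, 0.0177, 0.5367, 0.4455]  mean=3.2380  Neff=2.0540  idx=[4, 4, 4, 5, 5, 5]
step 2: w=[0.2175, 0.2175, 0.2175, 0.1158, 0.1158, 0.1158]  mean=3.2891  Neff=5.4896  idx=[0, 1, 1, 2, 3, 5]
step 3: w=[0.1741, 0.1741, 0.1741, 0.1741, 0.1518, 0.1518]  mean=3.2816  Neff=5.9763  idx=[0, 1, 2, 3, 4, 5]

resampled_idx = [0, 1, 2, 3, 4, 5]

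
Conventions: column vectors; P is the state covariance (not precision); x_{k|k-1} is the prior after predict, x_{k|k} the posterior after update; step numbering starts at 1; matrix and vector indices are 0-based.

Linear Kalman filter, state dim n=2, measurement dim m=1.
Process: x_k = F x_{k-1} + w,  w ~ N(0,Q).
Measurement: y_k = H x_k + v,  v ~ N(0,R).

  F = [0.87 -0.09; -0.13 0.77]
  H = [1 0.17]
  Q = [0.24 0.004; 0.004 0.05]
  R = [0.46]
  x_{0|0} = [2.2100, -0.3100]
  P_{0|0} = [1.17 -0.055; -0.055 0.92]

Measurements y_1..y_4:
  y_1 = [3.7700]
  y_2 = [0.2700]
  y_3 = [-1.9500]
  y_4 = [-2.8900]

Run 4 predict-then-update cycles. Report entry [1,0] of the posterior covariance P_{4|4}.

step 1: x^-=[1.9506, -0.5260]  P^-=[1.1416 -0.2296; -0.2296 0.6263]  S=[1.5417]  K=[0.7152; -0.0799]  nu=[1.9088]  x^+=[3.3158, -0.6784]  P^+=[0.3531 -0.1415; -0.1415 0.6164]
step 2: x^-=[2.9458, -0.9534]  P^-=[0.5344 -0.1751; -0.1751 0.4498]  S=[0.9478]  K=[0.5324; -0.1041]  nu=[-2.5137]  x^+=[1.6075, -0.6918]  P^+=[0.2657 -0.1226; -0.1226 0.4395]
step 3: x^-=[1.4608, -0.7417]  P^-=[0.4639 -0.1401; -0.1401 0.3396]  S=[0.8861]  K=[0.4967; -0.0929]  nu=[-3.2847]  x^+=[-0.1706, -0.4365]  P^+=[0.2453 -0.0992; -0.0992 0.3320]
step 4: x^-=[-0.1091, -0.3139]  P^-=[0.4439 -0.1144; -0.1144 0.2708]  S=[0.8729]  K=[0.4863; -0.0783]  nu=[-2.7275]  x^+=[-1.4355, -0.1004]  P^+=[0.2375 -0.0811; -0.0811 0.2655]

P_post[1,0] = -0.0811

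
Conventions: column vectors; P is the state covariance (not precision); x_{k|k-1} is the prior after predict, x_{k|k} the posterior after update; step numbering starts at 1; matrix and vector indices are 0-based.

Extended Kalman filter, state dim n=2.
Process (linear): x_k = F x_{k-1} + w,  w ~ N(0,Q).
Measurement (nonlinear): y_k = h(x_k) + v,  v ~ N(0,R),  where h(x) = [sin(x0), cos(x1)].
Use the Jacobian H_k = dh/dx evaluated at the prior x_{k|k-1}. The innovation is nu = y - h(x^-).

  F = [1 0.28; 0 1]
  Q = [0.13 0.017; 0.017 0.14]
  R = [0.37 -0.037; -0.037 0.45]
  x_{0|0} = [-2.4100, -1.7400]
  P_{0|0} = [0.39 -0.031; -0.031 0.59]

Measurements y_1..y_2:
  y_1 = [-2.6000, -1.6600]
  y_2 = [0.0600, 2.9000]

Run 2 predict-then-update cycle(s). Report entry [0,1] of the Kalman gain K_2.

K[0,1] = 0.0585

step 1: x^-=[-2.8972, -1.7400]  P^-=[0.5489 0.1512; 0.1512 0.7300]  H_jac=[-0.9703 0.0000; 0.0000 0.9857]  S=[0.8868 -0.1816; -0.1816 1.1593]  K=[-0.5933 0.0356; -0.0396 0.6145]  nu=[-2.3580, -1.4916]  x^+=[-1.5513, -2.5632]  P^+=[0.2276 0.0385; 0.0385 0.2820]
step 2: x^-=[-2.2690, -2.5632]  P^-=[0.4013 0.1345; 0.1345 0.4220]  H_jac=[-0.6428 0.0000; 0.0000 0.5467]  S=[0.5358 -0.0843; -0.0843 0.5761]  K=[-0.4722 0.0585; -0.1007 0.3857]  nu=[0.8260, 3.7374]  x^+=[-2.4402, -1.2049]  P^+=[0.2752 0.0802; 0.0802 0.3243]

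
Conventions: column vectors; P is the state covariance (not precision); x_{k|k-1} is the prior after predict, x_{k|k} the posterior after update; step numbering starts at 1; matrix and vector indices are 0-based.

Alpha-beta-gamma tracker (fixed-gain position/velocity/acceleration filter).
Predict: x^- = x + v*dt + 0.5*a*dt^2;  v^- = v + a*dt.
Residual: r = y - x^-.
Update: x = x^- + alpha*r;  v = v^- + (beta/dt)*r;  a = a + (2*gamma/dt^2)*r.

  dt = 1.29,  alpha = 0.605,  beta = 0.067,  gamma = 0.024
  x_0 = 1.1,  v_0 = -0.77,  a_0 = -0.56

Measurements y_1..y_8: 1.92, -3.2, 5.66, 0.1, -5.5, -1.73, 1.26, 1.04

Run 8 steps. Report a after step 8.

a_post = 0.4208

step 1: x_pred=-0.3592  r=2.2792  x^+=1.0197  v^+=-1.3740  a^+=-0.4943
step 2: x_pred=-1.1640  r=-2.0360  x^+=-2.3958  v^+=-2.1174  a^+=-0.5530
step 3: x_pred=-5.5873  r=11.2473  x^+=1.2173  v^+=-2.2465  a^+=-0.2286
step 4: x_pred=-1.8709  r=1.9709  x^+=-0.6785  v^+=-2.4390  a^+=-0.1717
step 5: x_pred=-3.9677  r=-1.5323  x^+=-4.8947  v^+=-2.7401  a^+=-0.2159
step 6: x_pred=-8.6091  r=6.8791  x^+=-4.4473  v^+=-2.6613  a^+=-0.0175
step 7: x_pred=-7.8949  r=9.1549  x^+=-2.3562  v^+=-2.2084  a^+=0.2466
step 8: x_pred=-4.9999  r=6.0399  x^+=-1.3458  v^+=-1.5766  a^+=0.4208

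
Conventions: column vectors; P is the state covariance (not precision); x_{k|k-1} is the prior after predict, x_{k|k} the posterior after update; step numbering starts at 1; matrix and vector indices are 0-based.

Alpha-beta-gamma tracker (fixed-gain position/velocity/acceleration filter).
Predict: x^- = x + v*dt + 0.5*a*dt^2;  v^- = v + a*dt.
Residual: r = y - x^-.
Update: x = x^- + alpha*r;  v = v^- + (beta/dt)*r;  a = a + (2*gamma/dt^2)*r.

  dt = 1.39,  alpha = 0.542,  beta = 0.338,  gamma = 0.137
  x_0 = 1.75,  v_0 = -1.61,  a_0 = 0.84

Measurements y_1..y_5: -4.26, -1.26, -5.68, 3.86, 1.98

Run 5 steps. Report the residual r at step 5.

step 1: x_pred=0.3236  r=-4.5836  x^+=-2.1607  v^+=-1.5570  a^+=0.1900
step 2: x_pred=-4.1414  r=2.8814  x^+=-2.5797  v^+=-0.5922  a^+=0.5986
step 3: x_pred=-2.8246  r=-2.8554  x^+=-4.3722  v^+=-0.4545  a^+=0.1937
step 4: x_pred=-4.8169  r=8.6769  x^+=-0.1140  v^+=1.9246  a^+=1.4242
step 5: x_pred=3.9370  r=-1.9570  x^+=2.8763  v^+=3.4283  a^+=1.1466

resid = -1.9570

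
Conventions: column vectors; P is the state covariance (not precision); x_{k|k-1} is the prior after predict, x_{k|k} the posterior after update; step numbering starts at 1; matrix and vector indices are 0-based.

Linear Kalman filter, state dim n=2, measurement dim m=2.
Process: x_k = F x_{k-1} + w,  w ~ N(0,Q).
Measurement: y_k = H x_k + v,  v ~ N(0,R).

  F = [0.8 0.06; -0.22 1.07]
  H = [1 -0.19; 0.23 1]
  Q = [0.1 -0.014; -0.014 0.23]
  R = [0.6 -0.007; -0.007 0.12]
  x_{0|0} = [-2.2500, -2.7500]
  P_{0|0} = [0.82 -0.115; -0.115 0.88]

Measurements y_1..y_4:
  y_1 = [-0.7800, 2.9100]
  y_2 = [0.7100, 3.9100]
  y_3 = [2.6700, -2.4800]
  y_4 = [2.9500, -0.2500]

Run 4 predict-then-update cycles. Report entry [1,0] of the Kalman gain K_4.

step 1: x^-=[-1.9650, -2.4475]  P^-=[0.6169 -0.1987; -0.1987 1.3313]  S=[1.3405 -0.3081; -0.3081 1.3926]  K=[0.5047 0.0708; -0.1314 0.8941]  nu=[0.7200, 5.8095]  x^+=[-1.1901, 2.6523]  P^+=[0.2906 -0.0619; -0.0619 0.1224]
step 2: x^-=[-0.7930, 3.0998]  P^-=[0.2805 -0.1094; -0.1094 0.4134]  S=[0.9370 -0.1257; -0.1257 0.4979]  K=[0.3203 -0.0094; -0.0994 0.7546]  nu=[2.0919, 0.9926]  x^+=[-0.1323, 3.6409]  P^+=[0.1836 -0.0456; -0.0456 0.1017]
step 3: x^-=[0.1126, 3.9249]  P^-=[0.2135 -0.0782; -0.0782 0.3768]  S=[0.8568 -0.1043; -0.1043 0.4721]  K=[0.2661 -0.0028; -0.0846 0.7413]  nu=[3.3031, -6.4308]  x^+=[1.0100, -1.1219]  P^+=[0.1526 -0.0373; -0.0373 0.0981]
step 4: x^-=[0.7407, -1.4226]  P^-=[0.1944 -0.0660; -0.0660 0.3673]  S=[0.8328 -0.0952; -0.0952 0.4672]  K=[0.2491 0.0052; -0.0788 0.7376]  nu=[1.9390, 1.0023]  x^+=[1.2290, -0.8361]  P^+=[0.1430 -0.0340; -0.0340 0.0969]

K[1,0] = -0.0788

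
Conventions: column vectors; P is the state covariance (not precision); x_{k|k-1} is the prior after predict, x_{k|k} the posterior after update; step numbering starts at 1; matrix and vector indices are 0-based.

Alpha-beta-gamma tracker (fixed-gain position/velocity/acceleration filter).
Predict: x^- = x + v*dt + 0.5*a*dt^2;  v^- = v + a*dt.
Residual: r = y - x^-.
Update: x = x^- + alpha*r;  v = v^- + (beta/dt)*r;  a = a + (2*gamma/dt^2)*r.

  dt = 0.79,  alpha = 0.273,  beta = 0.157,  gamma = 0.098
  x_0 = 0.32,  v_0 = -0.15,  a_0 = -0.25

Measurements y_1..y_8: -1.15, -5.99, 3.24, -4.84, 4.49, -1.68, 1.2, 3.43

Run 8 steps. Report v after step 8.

step 1: x_pred=0.1235  r=-1.2735  x^+=-0.2242  v^+=-0.6006  a^+=-0.6499
step 2: x_pred=-0.9015  r=-5.0885  x^+=-2.2906  v^+=-2.1253  a^+=-2.2480
step 3: x_pred=-4.6711  r=7.9111  x^+=-2.5114  v^+=-2.3290  a^+=0.2365
step 4: x_pred=-4.2775  r=-0.5625  x^+=-4.4311  v^+=-2.2540  a^+=0.0598
step 5: x_pred=-6.1930  r=10.6830  x^+=-3.2766  v^+=-0.0836  a^+=3.4149
step 6: x_pred=-2.2770  r=0.5970  x^+=-2.1140  v^+=2.7328  a^+=3.6024
step 7: x_pred=1.1690  r=0.0310  x^+=1.1774  v^+=5.5848  a^+=3.6121
step 8: x_pred=6.7166  r=-3.2866  x^+=5.8194  v^+=7.7852  a^+=2.5800

v_post = 7.7852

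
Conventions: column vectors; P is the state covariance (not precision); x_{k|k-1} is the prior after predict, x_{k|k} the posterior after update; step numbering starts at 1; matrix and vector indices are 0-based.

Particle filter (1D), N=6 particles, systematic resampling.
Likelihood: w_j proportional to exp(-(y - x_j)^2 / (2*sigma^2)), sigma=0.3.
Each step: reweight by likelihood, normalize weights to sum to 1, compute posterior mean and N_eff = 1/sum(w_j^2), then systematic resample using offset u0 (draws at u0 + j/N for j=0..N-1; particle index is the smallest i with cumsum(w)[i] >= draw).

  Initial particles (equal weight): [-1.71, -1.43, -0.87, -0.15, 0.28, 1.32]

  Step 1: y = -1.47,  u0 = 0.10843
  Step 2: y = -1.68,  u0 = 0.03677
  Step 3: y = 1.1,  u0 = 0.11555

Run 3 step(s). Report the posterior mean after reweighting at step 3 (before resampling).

post_mean = -1.4301

step 1: w=[0.3919, 0.5350, 0.0730, 0.0000, 0.0000, 0.0000]  mean=-1.4988  Neff=2.2464  idx=[0, 0, 1, 1, 1, 2]
step 2: w=[0.2406, 0.2406, 0.1708, 0.1708, 0.1708, 0.0063]  mean=-1.5612  Neff=4.9175  idx=[0, 0, 1, 2, 3, 4]
step 3: w=[0.0001, 0.0001, 0.0001, 0.3333, 0.3333, 0.3333]  mean=-1.4301  Neff=3.0015  idx=[3, 3, 4, 4, 5, 5]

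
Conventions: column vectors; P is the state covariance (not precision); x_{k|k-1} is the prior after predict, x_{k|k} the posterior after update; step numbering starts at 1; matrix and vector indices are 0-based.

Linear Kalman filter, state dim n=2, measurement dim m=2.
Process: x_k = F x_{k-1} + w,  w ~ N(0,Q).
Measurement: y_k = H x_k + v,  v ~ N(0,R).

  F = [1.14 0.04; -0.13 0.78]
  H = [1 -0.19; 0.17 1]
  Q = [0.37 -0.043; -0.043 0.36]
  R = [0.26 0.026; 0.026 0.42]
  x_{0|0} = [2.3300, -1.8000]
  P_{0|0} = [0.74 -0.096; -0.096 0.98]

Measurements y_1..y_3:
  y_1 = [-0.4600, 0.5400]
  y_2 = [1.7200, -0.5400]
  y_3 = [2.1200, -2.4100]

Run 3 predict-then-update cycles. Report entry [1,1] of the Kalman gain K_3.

K[1,1] = 0.5294

step 1: x^-=[2.5842, -1.7069]  P^-=[1.3245 -0.2070; -0.2070 0.9882]  S=[1.6988 -0.1369; -0.1369 1.3761]  K=[0.8104 0.0938; -0.1780 0.6748]  nu=[-3.3685, 1.8076]  x^+=[0.0241, 0.1125]  P^+=[0.2176 0.0235; 0.0235 0.2748]
step 2: x^-=[0.0319, 0.0846]  P^-=[0.6554 -0.0459; -0.0459 0.5261]  S=[0.9518 -0.0070; -0.0070 0.9494]  K=[0.6983 0.0741; -0.1493 0.5448]  nu=[1.7041, -0.6300]  x^+=[1.1752, -0.5130]  P^+=[0.1868 0.0175; 0.0175 0.2220]
step 3: x^-=[1.3192, -0.5529]  P^-=[0.6147 -0.0483; -0.0483 0.4946]  S=[0.9109 -0.0102; -0.0102 0.9160]  K=[0.6857 0.0690; -0.1502 0.5294]  nu=[0.6958, -2.0813]  x^+=[1.6526, -1.7593]  P^+=[0.1831 0.0157; 0.0157 0.2158]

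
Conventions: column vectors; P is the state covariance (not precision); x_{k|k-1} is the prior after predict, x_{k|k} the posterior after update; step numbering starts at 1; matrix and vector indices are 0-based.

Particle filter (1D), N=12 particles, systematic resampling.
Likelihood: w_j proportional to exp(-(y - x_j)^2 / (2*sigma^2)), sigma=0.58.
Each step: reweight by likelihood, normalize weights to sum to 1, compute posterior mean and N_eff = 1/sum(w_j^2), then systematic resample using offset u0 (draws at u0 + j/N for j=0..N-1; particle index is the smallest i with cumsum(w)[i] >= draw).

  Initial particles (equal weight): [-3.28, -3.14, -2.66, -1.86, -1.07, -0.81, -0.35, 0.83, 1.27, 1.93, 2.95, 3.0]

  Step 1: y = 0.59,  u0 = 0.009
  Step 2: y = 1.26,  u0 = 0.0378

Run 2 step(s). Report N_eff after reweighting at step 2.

step 1: w=[0.0000, 0.0000, 0.0000, 0.0001, 0.0091, 0.0297, 0.1469, 0.5014, 0.2747, 0.0379, 0.0001, 0.0001]  mean=0.7536  Neff=2.8499  idx=[4, 6, 6, 7, 7, 7, 7, 7, 7, 8, 8, 8]
step 2: w=[0.0000, 0.0028, 0.0028, 0.1000, 0.1000, 0.1000, 0.1000, 0.1000, 0.1000, 0.1315, 0.1315, 0.1315]  mean=0.9970  Neff=8.9384  idx=[3, 4, 4, 5, 6, 7, 8, 9, 9, 10, 11, 11]

N_eff = 8.9384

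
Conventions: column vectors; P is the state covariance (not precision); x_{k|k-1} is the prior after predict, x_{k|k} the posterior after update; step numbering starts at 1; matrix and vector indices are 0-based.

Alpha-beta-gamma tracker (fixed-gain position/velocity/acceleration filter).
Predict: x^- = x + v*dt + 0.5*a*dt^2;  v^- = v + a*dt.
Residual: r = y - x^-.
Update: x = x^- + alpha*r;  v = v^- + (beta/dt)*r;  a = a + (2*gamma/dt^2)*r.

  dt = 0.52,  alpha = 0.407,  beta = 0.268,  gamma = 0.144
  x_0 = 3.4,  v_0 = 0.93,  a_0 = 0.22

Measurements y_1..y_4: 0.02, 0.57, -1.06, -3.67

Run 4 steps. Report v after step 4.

v_post = -7.3403

step 1: x_pred=3.9133  r=-3.8933  x^+=2.3288  v^+=-0.9622  a^+=-3.9268
step 2: x_pred=1.2975  r=-0.7275  x^+=1.0014  v^+=-3.3790  a^+=-4.7016
step 3: x_pred=-1.3913  r=0.3313  x^+=-1.2565  v^+=-5.6531  a^+=-4.3487
step 4: x_pred=-4.7841  r=1.1141  x^+=-4.3306  v^+=-7.3403  a^+=-3.1622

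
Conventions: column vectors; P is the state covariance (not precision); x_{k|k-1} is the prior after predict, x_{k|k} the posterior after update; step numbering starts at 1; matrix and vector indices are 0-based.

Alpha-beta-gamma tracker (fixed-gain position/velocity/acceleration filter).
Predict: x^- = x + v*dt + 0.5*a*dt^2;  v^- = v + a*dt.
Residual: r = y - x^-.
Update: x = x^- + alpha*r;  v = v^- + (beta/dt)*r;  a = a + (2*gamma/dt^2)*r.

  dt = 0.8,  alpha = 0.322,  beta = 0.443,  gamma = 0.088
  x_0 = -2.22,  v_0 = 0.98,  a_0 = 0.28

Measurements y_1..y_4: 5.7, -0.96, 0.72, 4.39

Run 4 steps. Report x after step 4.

x_post = 4.4261

step 1: x_pred=-1.3464  r=7.0464  x^+=0.9225  v^+=5.1059  a^+=2.2178
step 2: x_pred=5.7170  r=-6.6770  x^+=3.5670  v^+=3.1828  a^+=0.3816
step 3: x_pred=6.2353  r=-5.5153  x^+=4.4594  v^+=0.4339  a^+=-1.1351
step 4: x_pred=4.4433  r=-0.0533  x^+=4.4261  v^+=-0.5037  a^+=-1.1498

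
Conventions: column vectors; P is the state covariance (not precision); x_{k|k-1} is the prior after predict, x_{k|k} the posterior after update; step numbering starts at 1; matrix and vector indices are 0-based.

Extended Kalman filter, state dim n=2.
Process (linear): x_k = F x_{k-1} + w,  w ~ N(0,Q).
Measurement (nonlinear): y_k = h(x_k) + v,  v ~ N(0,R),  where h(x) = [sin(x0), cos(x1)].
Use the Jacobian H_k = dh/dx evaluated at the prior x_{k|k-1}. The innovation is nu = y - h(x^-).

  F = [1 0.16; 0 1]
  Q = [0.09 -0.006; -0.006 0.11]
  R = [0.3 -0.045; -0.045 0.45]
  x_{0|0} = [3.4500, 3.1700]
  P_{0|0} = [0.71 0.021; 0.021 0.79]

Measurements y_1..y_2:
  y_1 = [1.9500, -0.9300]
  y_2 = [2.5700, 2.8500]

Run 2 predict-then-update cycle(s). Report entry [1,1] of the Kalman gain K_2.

K[1,1] = -0.5932

step 1: x^-=[3.9572, 3.1700]  P^-=[0.8269 0.1414; 0.1414 0.9000]  H_jac=[-0.6854 0.0000; 0.0000 0.0284]  S=[0.6885 -0.0478; -0.0478 0.4507]  K=[-0.8287 -0.0789; -0.1378 0.0421]  nu=[2.6781, 0.0696]  x^+=[1.7323, 2.8038]  P^+=[0.3575 0.0631; 0.0631 0.8856]
step 2: x^-=[2.1809, 2.8038]  P^-=[0.4904 0.1988; 0.1988 0.9956]  H_jac=[-0.5729 0.0000; 0.0000 -0.3314]  S=[0.4610 -0.0073; -0.0073 0.5594]  K=[-0.6115 -0.1257; -0.2564 -0.5932]  nu=[1.7504, 3.7935]  x^+=[0.6336, 0.1046]  P^+=[0.3103 0.0877; 0.0877 0.7706]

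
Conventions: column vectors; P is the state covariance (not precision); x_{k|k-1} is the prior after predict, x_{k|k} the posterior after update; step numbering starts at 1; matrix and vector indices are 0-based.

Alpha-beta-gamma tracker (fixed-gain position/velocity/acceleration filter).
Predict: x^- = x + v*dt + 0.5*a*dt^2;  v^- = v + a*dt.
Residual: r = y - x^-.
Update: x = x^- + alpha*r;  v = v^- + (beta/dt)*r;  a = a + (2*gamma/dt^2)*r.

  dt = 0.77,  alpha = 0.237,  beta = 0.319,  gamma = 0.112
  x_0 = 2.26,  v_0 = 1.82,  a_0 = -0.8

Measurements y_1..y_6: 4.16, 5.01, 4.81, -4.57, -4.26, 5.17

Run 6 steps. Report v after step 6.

step 1: x_pred=3.4242  r=0.7358  x^+=3.5986  v^+=1.5088  a^+=-0.5220
step 2: x_pred=4.6056  r=0.4044  x^+=4.7015  v^+=1.2744  a^+=-0.3693
step 3: x_pred=5.5733  r=-0.7633  x^+=5.3924  v^+=0.6738  a^+=-0.6576
step 4: x_pred=5.7163  r=-10.2863  x^+=3.2784  v^+=-4.0940  a^+=-4.5438
step 5: x_pred=-1.2210  r=-3.0390  x^+=-1.9412  v^+=-8.8518  a^+=-5.6920
step 6: x_pred=-10.4445  r=15.6145  x^+=-6.7438  v^+=-6.7657  a^+=0.2072

v_post = -6.7657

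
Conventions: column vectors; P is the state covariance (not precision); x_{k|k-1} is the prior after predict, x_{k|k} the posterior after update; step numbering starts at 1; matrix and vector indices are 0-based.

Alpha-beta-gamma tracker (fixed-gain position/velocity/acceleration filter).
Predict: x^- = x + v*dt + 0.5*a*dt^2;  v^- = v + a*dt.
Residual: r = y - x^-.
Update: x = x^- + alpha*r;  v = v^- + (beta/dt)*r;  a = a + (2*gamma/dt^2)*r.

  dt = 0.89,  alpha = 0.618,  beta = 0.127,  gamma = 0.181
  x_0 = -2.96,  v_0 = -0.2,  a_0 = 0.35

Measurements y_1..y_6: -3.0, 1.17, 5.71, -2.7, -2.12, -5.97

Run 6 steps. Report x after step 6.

x_post = -2.9030

step 1: x_pred=-2.9994  r=-0.0006  x^+=-2.9998  v^+=0.1114  a^+=0.3497
step 2: x_pred=-2.7621  r=3.9321  x^+=-0.3321  v^+=0.9838  a^+=2.1467
step 3: x_pred=1.3937  r=4.3163  x^+=4.0612  v^+=3.5103  a^+=4.1193
step 4: x_pred=8.8168  r=-11.5168  x^+=1.6994  v^+=5.5331  a^+=-1.1440
step 5: x_pred=6.1708  r=-8.2908  x^+=1.0471  v^+=3.3319  a^+=-4.9330
step 6: x_pred=2.0588  r=-8.0288  x^+=-2.9030  v^+=-2.2041  a^+=-8.6022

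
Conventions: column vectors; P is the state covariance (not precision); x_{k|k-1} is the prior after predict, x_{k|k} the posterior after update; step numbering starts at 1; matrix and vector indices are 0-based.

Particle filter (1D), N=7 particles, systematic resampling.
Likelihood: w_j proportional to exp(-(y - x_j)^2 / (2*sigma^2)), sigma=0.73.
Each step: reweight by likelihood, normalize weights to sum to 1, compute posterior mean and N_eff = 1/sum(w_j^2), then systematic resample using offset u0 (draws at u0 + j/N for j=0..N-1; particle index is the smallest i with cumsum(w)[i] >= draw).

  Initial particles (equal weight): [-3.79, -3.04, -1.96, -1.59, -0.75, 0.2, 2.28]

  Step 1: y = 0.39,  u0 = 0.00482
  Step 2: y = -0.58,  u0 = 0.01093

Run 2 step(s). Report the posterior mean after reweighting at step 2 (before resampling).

post_mean = -0.1854

step 1: w=[0.0000, 0.0000, 0.0042, 0.0190, 0.2224, 0.7279, 0.0264]  mean=0.0003  Neff=1.7229  idx=[3, 4, 5, 5, 5, 5, 5]
step 2: w=[0.0918, 0.2327, 0.1351, 0.1351, 0.1351, 0.1351, 0.1351]  mean=-0.1854  Neff=6.5005  idx=[0, 1, 1, 2, 3, 4, 6]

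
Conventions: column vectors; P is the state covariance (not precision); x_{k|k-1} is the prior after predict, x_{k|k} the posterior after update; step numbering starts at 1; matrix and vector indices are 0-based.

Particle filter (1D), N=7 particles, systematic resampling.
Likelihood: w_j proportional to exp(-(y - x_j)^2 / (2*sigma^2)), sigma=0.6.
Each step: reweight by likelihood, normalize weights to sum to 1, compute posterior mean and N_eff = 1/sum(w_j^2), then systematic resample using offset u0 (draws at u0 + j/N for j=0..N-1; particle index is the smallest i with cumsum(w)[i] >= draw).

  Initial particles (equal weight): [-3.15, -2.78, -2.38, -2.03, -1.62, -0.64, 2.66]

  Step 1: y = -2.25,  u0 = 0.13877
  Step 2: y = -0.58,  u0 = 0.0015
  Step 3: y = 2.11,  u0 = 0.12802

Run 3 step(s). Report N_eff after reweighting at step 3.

N_eff = 5.0003

step 1: w=[0.0923, 0.1925, 0.2777, 0.2659, 0.1638, 0.0078, 0.0000]  mean=-2.2970  Neff=4.5394  idx=[1, 1, 2, 3, 3, 4, 5]
step 2: w=[0.0009, 0.0009, 0.0083, 0.0403, 0.0403, 0.1663, 0.7431]  mean=-0.9332  Neff=1.7148  idx=[1, 5, 6, 6, 6, 6, 6]
step 3: w=[0.0000, 0.0000, 0.2000, 0.2000, 0.2000, 0.2000, 0.2000]  mean=-0.6400  Neff=5.0003  idx=[2, 3, 4, 4, 5, 6, 6]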